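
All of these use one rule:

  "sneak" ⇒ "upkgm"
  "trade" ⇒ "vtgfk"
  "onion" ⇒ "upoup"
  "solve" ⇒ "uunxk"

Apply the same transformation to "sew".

The shift depends on letter class: consonant s→u is +2, but vowel e→k is +6. Two shifts are in play — +6 for a/e/i/o/u, +2 for every other letter.
On sew: s(cons)+2=u, e(vowel)+6=k, w(cons)+2=y.

uky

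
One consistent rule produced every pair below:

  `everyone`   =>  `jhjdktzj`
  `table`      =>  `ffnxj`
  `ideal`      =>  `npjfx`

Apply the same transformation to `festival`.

rjefnhfx

The shift depends on letter class: consonant v→h is +12, but vowel e→j is +5. Two shifts are in play — +5 for a/e/i/o/u, +12 for every other letter.
Applying it to festival: f(cons)+12=r, e(vowel)+5=j, s(cons)+12=e, t(cons)+12=f, i(vowel)+5=n, v(cons)+12=h, a(vowel)+5=f, l(cons)+12=x.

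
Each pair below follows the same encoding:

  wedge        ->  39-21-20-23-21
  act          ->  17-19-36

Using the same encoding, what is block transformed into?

w is letter #23 and maps to 39: an offset of 16. The number is (letter's place in the alphabet, a=1) + 16.
For block: b=2→18, l=12→28, o=15→31, c=3→19, k=11→27.

18-28-31-19-27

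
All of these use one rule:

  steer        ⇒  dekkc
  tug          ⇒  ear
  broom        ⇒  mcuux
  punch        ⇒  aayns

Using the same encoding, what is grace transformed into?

The shift depends on letter class: consonant s→d is +11, but vowel e→k is +6. Vowels shift forward by 6 and consonants shift forward by 11.
For grace: g(cons)+11=r, r(cons)+11=c, a(vowel)+6=g, c(cons)+11=n, e(vowel)+6=k.

rcgnk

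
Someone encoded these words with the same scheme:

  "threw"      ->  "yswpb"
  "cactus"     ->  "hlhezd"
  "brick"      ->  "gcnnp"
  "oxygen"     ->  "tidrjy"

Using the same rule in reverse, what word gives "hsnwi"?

Shifts by position in threw: pos 0: t→y (+5), pos 1: h→s (+11), pos 2: r→w (+5), pos 3: e→p (+11) — repeating every 2. It's a Vigenère-style cipher with numeric key [5,11]: position i shifts by key[i mod 2].
Undoing it on hsnwi: h−5=c, s−11=h, n−5=i, w−11=l, i−5=d.

child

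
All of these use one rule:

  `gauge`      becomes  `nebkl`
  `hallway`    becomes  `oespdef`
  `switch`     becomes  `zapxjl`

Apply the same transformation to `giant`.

Shifts by position in gauge: pos 0: g→n (+7), pos 1: a→e (+4), pos 2: u→b (+7), pos 3: g→k (+4) — repeating every 2. A repeating key of period 2 is used — shifts +7, +4 over and over.
Applying it to giant: g+7=n, i+4=m, a+7=h, n+4=r, t+7=a.

nmhra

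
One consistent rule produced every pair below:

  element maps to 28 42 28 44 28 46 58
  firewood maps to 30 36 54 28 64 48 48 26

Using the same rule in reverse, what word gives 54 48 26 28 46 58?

e(#5)→28 and l(#12)→42: differences scale by 2, so n = 2·pos + 18. With a=1..z=26, the number is 2·pos + 18.
Undoing it on 54 48 26 28 46 58: 54→(54−18)÷2=18=r, 48→(48−18)÷2=15=o, 26→(26−18)÷2=4=d, 28→(28−18)÷2=5=e, 46→(46−18)÷2=14=n, 58→(58−18)÷2=20=t.

rodent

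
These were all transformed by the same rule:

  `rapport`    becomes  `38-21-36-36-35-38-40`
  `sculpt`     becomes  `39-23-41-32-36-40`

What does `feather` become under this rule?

26-25-21-40-28-25-38

r is letter #18 and maps to 38: an offset of 20. The number is (letter's place in the alphabet, a=1) + 20.
For feather: f=6→26, e=5→25, a=1→21, t=20→40, h=8→28, e=5→25, r=18→38.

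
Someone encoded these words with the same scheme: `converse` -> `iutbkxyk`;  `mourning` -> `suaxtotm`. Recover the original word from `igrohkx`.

Compare letters: c→i is +6, o→u is +6, n→t is +6 — a constant shift. Each letter is shifted forward by 6 in the alphabet (a Caesar shift of +6).
Undoing it on igrohkx: i−6=c, g−6=a, r−6=l, o−6=i, h−6=b, k−6=e, x−6=r.

caliber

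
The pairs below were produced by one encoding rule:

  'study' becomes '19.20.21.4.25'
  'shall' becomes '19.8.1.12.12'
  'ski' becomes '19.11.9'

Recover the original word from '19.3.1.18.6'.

s is letter #19 and maps to 19: an offset of 0. Each letter is replaced by its alphabet position (a=1, b=2, …, z=26).
Decoding 19.3.1.18.6: 19=s, 3=c, 1=a, 18=r, 6=f.

scarf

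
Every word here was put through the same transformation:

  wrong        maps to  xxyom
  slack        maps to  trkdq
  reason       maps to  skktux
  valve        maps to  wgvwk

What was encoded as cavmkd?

It's a Vigenère-style cipher with numeric key [1,6,10]: position i shifts by key[i mod 3].
Reversing it on cavmkd: c−1=b, a−6=u, v−10=l, m−1=l, k−6=e, d−10=t.

bullet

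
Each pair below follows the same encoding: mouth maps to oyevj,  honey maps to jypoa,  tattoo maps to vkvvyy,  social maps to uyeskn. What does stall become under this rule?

Two shifts are in play — +10 for a/e/i/o/u, +2 for every other letter.
Applying it to stall: s(cons)+2=u, t(cons)+2=v, a(vowel)+10=k, l(cons)+2=n, l(cons)+2=n.

uvknn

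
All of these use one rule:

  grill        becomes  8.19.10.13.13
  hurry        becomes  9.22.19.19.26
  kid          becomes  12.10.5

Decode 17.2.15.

Each letter is replaced by its alphabet position (a=1..z=26) + 1.
Decoding 17.2.15: 17→(17−1)÷1=16=p, 2→(2−1)÷1=1=a, 15→(15−1)÷1=14=n.

pan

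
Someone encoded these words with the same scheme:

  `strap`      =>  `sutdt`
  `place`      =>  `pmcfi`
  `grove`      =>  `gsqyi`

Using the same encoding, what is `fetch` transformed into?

ffvfl

In strap: s→s is +0, t→u is +1, r→t is +2, a→d is +3 — the shift increases by 1 each position. Each letter shifts forward by its position index (0, 1, 2, …) — the shift grows by one for each successive letter.
On fetch: f+0=f, e+1=f, t+2=v, c+3=f, h+4=l.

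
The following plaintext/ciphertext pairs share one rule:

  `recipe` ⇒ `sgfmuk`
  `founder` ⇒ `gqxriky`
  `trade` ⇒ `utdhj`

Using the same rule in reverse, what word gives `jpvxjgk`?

instead

In recipe: r→s is +1, e→g is +2, c→f is +3, i→m is +4 — the shift increases by 1 each position. Each letter shifts forward by (position + 1), i.e. 1, 2, 3, … — the shift grows by one for each successive letter.
Undoing it on jpvxjgk: j−1=i, p−2=n, v−3=s, x−4=t, j−5=e, g−6=a, k−7=d.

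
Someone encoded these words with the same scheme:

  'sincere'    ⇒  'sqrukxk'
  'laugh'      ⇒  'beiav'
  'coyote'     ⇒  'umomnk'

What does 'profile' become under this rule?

s(18)→s(18) and i(8)→q(16) fit y≡21x+4 (mod 26); the inverse of 21 mod 26 is 5. Treating letters as 0–25, the rule is x ↦ 21x + 4 (mod 26).
On profile: p(15)→21·15+4≡7=h; r(17)→21·17+4≡23=x; o(14)→21·14+4≡12=m; f(5)→21·5+4≡5=f; i(8)→21·8+4≡16=q; l(11)→21·11+4≡1=b; e(4)→21·4+4≡10=k (all mod 26).

hxmfqbk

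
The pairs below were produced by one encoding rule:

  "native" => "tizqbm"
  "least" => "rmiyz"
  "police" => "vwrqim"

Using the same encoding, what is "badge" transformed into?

Vowels shift forward by 8 and consonants shift forward by 6.
For badge: b(cons)+6=h, a(vowel)+8=i, d(cons)+6=j, g(cons)+6=m, e(vowel)+8=m.

hijmm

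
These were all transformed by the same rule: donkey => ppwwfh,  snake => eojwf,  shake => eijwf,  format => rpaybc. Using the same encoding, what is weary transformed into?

It's a Vigenère-style cipher with numeric key [12,1,9]: position i shifts by key[i mod 3].
For weary: w+12=i, e+1=f, a+9=j, r+12=d, y+1=z.

ifjdz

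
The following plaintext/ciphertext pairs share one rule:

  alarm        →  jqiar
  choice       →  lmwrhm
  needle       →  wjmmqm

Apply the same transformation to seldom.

bjtmtu

It's a Vigenère-style cipher with numeric key [9,5,8]: position i shifts by key[i mod 3].
For seldom: s+9=b, e+5=j, l+8=t, d+9=m, o+5=t, m+8=u.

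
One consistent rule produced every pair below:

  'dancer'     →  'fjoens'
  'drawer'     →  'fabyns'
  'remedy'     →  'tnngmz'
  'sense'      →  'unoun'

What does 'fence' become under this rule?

The shifts repeat in a cycle of length 3: positions 0,1,… shift by +2, +9, +1, then the pattern repeats.
For fence: f+2=h, e+9=n, n+1=o, c+2=e, e+9=n.

hnoen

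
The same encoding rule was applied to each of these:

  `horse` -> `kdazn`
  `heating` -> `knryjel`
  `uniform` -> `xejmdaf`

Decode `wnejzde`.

Each letter's alphabet position (a=0..z=25) is mapped through 25·x+17 mod 26 — an affine cipher.
Reversing it on wnejzde: w(22)→25·(22−17)≡21=v; n(13)→25·(13−17)≡4=e; e(4)→25·(4−17)≡13=n; j(9)→25·(9−17)≡8=i; z(25)→25·(25−17)≡18=s; d(3)→25·(3−17)≡14=o; e(4)→25·(4−17)≡13=n (all mod 26).

venison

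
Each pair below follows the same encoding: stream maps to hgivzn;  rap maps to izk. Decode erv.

vie

Each letter is replaced by its mirror in the alphabet: a↔z, b↔y, c↔x, and so on (the Atbash cipher).
Reversing it on erv: e↔v, r↔i, v↔e.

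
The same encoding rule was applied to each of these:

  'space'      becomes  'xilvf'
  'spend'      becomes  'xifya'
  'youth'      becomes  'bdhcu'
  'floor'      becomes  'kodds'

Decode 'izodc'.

Treating letters as 0–25, the rule is x ↦ 5x + 11 (mod 26).
Undoing it on izodc: i(8)→21·(8−11)≡15=p; z(25)→21·(25−11)≡8=i; o(14)→21·(14−11)≡11=l; d(3)→21·(3−11)≡14=o; c(2)→21·(2−11)≡19=t (all mod 26).

pilot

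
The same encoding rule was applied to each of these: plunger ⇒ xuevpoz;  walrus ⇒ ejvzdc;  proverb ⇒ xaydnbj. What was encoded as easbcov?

written

Shifts by position in plunger: pos 0: p→x (+8), pos 1: l→u (+9), pos 2: u→e (+10), pos 3: n→v (+8), pos 4: g→p (+9), pos 5: e→o (+10) — repeating every 3. A repeating key of period 3 is used — shifts +8, +9, +10 over and over.
Decoding easbcov: e−8=w, a−9=r, s−10=i, b−8=t, c−9=t, o−10=e, v−8=n.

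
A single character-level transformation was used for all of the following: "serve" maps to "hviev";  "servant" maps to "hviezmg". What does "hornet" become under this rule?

Letters are reflected about the middle of the alphabet (position → 25−position): Atbash.
On hornet: h↔s, o↔l, r↔i, n↔m, e↔v, t↔g.

slimvg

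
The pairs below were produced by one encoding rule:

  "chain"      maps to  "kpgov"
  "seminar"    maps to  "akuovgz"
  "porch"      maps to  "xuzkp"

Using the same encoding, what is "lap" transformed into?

The shift depends on letter class: consonant c→k is +8, but vowel a→g is +6. Vowels shift forward by 6 and consonants shift forward by 8.
On lap: l(cons)+8=t, a(vowel)+6=g, p(cons)+8=x.

tgx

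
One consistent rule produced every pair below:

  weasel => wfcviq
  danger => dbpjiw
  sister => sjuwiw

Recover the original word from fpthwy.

In weasel: w→w is +0, e→f is +1, a→c is +2, s→v is +3 — the shift increases by 1 each position. The shift increases by 1 at each position, starting from +0: 0, 1, 2, ….
Undoing it on fpthwy: f−0=f, p−1=o, t−2=r, h−3=e, w−4=s, y−5=t.

forest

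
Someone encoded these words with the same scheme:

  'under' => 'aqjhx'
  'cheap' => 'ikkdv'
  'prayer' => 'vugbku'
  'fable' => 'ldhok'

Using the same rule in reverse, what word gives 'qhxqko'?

kernel

It's a Vigenère-style cipher with numeric key [6,3]: position i shifts by key[i mod 2].
Decoding qhxqko: q−6=k, h−3=e, x−6=r, q−3=n, k−6=e, o−3=l.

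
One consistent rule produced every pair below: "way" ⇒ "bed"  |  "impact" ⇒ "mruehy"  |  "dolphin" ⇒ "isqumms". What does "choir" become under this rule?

The shift depends on letter class: consonant w→b is +5, but vowel a→e is +4. Two shifts are in play — +4 for a/e/i/o/u, +5 for every other letter.
For choir: c(cons)+5=h, h(cons)+5=m, o(vowel)+4=s, i(vowel)+4=m, r(cons)+5=w.

hmsmw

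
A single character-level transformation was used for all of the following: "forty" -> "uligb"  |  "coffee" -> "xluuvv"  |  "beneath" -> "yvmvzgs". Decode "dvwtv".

wedge

This is the alphabet-reversal cipher (Atbash): a becomes z, b becomes y, etc.
Undoing it on dvwtv: d↔w, v↔e, w↔d, t↔g, v↔e.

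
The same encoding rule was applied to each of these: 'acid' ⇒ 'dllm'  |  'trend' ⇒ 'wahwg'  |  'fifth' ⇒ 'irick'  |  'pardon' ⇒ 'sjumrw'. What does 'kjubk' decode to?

Shifts by position in acid: pos 0: a→d (+3), pos 1: c→l (+9), pos 2: i→l (+3), pos 3: d→m (+9) — repeating every 2. A repeating key of period 2 is used — shifts +3, +9 over and over.
Decoding kjubk: k−3=h, j−9=a, u−3=r, b−9=s, k−3=h.

harsh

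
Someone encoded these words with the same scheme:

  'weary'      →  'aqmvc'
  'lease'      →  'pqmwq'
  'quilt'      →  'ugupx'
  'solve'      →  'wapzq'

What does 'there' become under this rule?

The shift depends on letter class: consonant w→a is +4, but vowel e→q is +12. Two shifts are in play — +12 for a/e/i/o/u, +4 for every other letter.
On there: t(cons)+4=x, h(cons)+4=l, e(vowel)+12=q, r(cons)+4=v, e(vowel)+12=q.

xlqvq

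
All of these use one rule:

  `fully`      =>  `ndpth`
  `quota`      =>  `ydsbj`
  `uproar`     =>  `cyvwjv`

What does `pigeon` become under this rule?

xrkmxr

Shifts by position in fully: pos 0: f→n (+8), pos 1: u→d (+9), pos 2: l→p (+4), pos 3: l→t (+8), pos 4: y→h (+9) — repeating every 3. The shifts repeat in a cycle of length 3: positions 0,1,… shift by +8, +9, +4, then the pattern repeats.
For pigeon: p+8=x, i+9=r, g+4=k, e+8=m, o+9=x, n+4=r.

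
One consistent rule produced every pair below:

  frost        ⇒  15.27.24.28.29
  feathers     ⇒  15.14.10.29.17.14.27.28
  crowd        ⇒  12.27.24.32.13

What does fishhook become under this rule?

15.18.28.17.17.24.24.20

f is letter #6 and maps to 15: an offset of 9. Letters become their 1-based position plus 9 (so a→10, b→11, …).
For fishhook: f=6→15, i=9→18, s=19→28, h=8→17, h=8→17, o=15→24, o=15→24, k=11→20.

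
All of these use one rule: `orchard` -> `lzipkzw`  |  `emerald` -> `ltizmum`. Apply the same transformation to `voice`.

mkqwd

The output letters match the input read backwards, each shifted +8: orchard reversed is drahcro. Two steps: reverse the string, then apply a Caesar shift of +8.
On voice: reverse → eciov; then shift: e+8=m, c+8=k, i+8=q, o+8=w, v+8=d.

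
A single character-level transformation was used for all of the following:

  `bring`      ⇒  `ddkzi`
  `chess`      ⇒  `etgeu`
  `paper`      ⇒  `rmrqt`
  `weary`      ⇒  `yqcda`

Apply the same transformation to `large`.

nmtsg

The shifts repeat in a cycle of length 2: positions 0,1,… shift by +2, +12, then the pattern repeats.
For large: l+2=n, a+12=m, r+2=t, g+12=s, e+2=g.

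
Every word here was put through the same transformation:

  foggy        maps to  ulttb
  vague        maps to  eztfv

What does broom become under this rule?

Each pair mirrors across the alphabet (f↔u, o↔l, g↔t): positions sum to 25. Each letter is replaced by its mirror in the alphabet: a↔z, b↔y, c↔x, and so on (the Atbash cipher).
Applying it to broom: b↔y, r↔i, o↔l, o↔l, m↔n.

yilln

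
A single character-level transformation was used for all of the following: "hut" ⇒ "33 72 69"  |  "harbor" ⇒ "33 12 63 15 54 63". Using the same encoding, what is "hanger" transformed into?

h(#8)→33 and u(#21)→72: differences scale by 3, so n = 3·pos + 9. Each letter becomes 3×(its alphabet position, a=1..z=26) + 9.
For hanger: h=8→33, a=1→12, n=14→51, g=7→30, e=5→24, r=18→63.

33 12 51 30 24 63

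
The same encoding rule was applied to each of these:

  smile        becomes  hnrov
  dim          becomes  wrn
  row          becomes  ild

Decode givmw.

Each pair mirrors across the alphabet (s↔h, m↔n, i↔r): positions sum to 25. This is the alphabet-reversal cipher (Atbash): a becomes z, b becomes y, etc.
Undoing it on givmw: g↔t, i↔r, v↔e, m↔n, w↔d.

trend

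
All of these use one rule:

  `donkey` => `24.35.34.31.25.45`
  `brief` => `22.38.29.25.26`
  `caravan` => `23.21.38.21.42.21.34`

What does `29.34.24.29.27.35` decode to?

indigo

d is letter #4 and maps to 24: an offset of 20. The number is (letter's place in the alphabet, a=1) + 20.
Reversing it on 29.34.24.29.27.35: 29→(29−20)÷1=9=i, 34→(34−20)÷1=14=n, 24→(24−20)÷1=4=d, 29→(29−20)÷1=9=i, 27→(27−20)÷1=7=g, 35→(35−20)÷1=15=o.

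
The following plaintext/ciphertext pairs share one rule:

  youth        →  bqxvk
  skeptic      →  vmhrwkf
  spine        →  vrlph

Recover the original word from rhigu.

Shifts by position in youth: pos 0: y→b (+3), pos 1: o→q (+2), pos 2: u→x (+3), pos 3: t→v (+2) — repeating every 2. The shifts repeat in a cycle of length 2: positions 0,1,… shift by +3, +2, then the pattern repeats.
Reversing it on rhigu: r−3=o, h−2=f, i−3=f, g−2=e, u−3=r.

offer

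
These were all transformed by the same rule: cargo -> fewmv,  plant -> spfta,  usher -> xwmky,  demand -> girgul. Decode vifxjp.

search

In cargo: c→f is +3, a→e is +4, r→w is +5, g→m is +6 — the shift increases by 1 each position. Letter i (0-indexed) is shifted by i+3, so successive shifts are 3, 4, 5, ….
Decoding vifxjp: v−3=s, i−4=e, f−5=a, x−6=r, j−7=c, p−8=h.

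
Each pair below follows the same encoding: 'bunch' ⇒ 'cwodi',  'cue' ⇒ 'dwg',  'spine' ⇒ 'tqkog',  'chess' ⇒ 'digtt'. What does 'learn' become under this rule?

The shift depends on letter class: consonant b→c is +1, but vowel u→w is +2. Vowels shift forward by 2 and consonants shift forward by 1.
On learn: l(cons)+1=m, e(vowel)+2=g, a(vowel)+2=c, r(cons)+1=s, n(cons)+1=o.

mgcso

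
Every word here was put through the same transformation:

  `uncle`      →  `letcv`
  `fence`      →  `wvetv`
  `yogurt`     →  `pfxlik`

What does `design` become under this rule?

uvjzxe

This is a Caesar cipher with shift 17.
For design: d+17=u, e+17=v, s+17=j, i+17=z, g+17=x, n+17=e.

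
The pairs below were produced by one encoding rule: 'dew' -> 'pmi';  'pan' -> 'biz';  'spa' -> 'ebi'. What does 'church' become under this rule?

otcdot

The shift depends on letter class: consonant d→p is +12, but vowel e→m is +8. Two shifts are in play — +8 for a/e/i/o/u, +12 for every other letter.
Applying it to church: c(cons)+12=o, h(cons)+12=t, u(vowel)+8=c, r(cons)+12=d, c(cons)+12=o, h(cons)+12=t.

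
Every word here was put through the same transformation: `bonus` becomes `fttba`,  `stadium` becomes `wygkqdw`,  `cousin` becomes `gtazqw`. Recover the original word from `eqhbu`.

album

In bonus: b→f is +4, o→t is +5, n→t is +6, u→b is +7 — the shift increases by 1 each position. The shift increases by 1 at each position, starting from +4: 4, 5, 6, ….
Reversing it on eqhbu: e−4=a, q−5=l, h−6=b, b−7=u, u−8=m.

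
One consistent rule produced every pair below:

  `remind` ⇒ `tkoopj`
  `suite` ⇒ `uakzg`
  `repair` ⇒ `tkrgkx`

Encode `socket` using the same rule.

uueqgz

It's a Vigenère-style cipher with numeric key [2,6]: position i shifts by key[i mod 2].
For socket: s+2=u, o+6=u, c+2=e, k+6=q, e+2=g, t+6=z.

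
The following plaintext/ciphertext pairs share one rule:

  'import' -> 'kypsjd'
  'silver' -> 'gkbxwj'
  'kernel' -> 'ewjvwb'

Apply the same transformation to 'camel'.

ciywb

Each letter's alphabet position (a=0..z=25) is mapped through 23·x+8 mod 26 — an affine cipher.
Applying it to camel: c(2)→23·2+8≡2=c; a(0)→23·0+8≡8=i; m(12)→23·12+8≡24=y; e(4)→23·4+8≡22=w; l(11)→23·11+8≡1=b (all mod 26).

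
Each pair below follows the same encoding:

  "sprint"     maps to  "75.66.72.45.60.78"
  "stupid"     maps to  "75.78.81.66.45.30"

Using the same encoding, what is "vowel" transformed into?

84.63.87.33.54

s(#19)→75 and p(#16)→66: differences scale by 3, so n = 3·pos + 18. The formula is n = 3×(alphabet index, a=1) + 18.
Applying it to vowel: v=22→84, o=15→63, w=23→87, e=5→33, l=12→54.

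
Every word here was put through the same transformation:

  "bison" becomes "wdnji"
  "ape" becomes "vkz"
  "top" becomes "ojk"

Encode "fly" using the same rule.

agt

This is a Caesar cipher with shift 21.
Applying it to fly: f+21=a, l+21=g, y+21=t.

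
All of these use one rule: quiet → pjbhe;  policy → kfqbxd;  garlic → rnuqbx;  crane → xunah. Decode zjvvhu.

summer

q(16)→p(15) and u(20)→j(9) fit y≡5x+13 (mod 26); the inverse of 5 mod 26 is 21. This is an affine cipher: with a=0,…,z=25, each position x becomes (5x+13) mod 26.
Decoding zjvvhu: z(25)→21·(25−13)≡18=s; j(9)→21·(9−13)≡20=u; v(21)→21·(21−13)≡12=m; v(21)→21·(21−13)≡12=m; h(7)→21·(7−13)≡4=e; u(20)→21·(20−13)≡17=r (all mod 26).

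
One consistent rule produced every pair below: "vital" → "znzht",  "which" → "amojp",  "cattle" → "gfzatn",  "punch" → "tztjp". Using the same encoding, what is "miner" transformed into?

qntlz

In vital: v→z is +4, i→n is +5, t→z is +6, a→h is +7 — the shift increases by 1 each position. Letter i (0-indexed) is shifted by i+4, so successive shifts are 4, 5, 6, ….
For miner: m+4=q, i+5=n, n+6=t, e+7=l, r+8=z.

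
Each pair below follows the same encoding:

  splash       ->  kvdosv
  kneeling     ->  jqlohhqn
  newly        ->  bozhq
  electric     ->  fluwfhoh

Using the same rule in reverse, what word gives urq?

Two steps: reverse the string, then apply a Caesar shift of +3.
Undoing it on urq: shift back: u−3=r, r−3=o, q−3=n → ron; then reverse → nor.

nor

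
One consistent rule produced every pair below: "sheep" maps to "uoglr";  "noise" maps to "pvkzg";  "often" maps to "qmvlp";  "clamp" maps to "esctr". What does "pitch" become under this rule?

Shifts by position in sheep: pos 0: s→u (+2), pos 1: h→o (+7), pos 2: e→g (+2), pos 3: e→l (+7) — repeating every 2. A repeating key of period 2 is used — shifts +2, +7 over and over.
Applying it to pitch: p+2=r, i+7=p, t+2=v, c+7=j, h+2=j.

rpvjj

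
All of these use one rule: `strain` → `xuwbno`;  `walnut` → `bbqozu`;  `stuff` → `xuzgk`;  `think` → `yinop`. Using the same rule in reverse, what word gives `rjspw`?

minor

Shifts by position in strain: pos 0: s→x (+5), pos 1: t→u (+1), pos 2: r→w (+5), pos 3: a→b (+1) — repeating every 2. The shifts repeat in a cycle of length 2: positions 0,1,… shift by +5, +1, then the pattern repeats.
Decoding rjspw: r−5=m, j−1=i, s−5=n, p−1=o, w−5=r.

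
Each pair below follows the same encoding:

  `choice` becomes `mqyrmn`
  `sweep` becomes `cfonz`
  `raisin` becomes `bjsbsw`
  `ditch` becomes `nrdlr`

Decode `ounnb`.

elder

A repeating key of period 2 is used — shifts +10, +9 over and over.
Undoing it on ounnb: o−10=e, u−9=l, n−10=d, n−9=e, b−10=r.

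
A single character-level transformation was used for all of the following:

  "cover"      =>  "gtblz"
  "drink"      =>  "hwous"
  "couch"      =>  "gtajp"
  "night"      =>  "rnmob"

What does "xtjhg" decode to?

today

In cover: c→g is +4, o→t is +5, v→b is +6, e→l is +7 — the shift increases by 1 each position. Each letter shifts forward by (position + 4), i.e. 4, 5, 6, … — the shift grows by one for each successive letter.
Reversing it on xtjhg: x−4=t, t−5=o, j−6=d, h−7=a, g−8=y.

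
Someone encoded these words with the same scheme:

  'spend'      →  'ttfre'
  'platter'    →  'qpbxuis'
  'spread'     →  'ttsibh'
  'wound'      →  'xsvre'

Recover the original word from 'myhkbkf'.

luggage

Shifts by position in spend: pos 0: s→t (+1), pos 1: p→t (+4), pos 2: e→f (+1), pos 3: n→r (+4) — repeating every 2. It's a Vigenère-style cipher with numeric key [1,4]: position i shifts by key[i mod 2].
Undoing it on myhkbkf: m−1=l, y−4=u, h−1=g, k−4=g, b−1=a, k−4=g, f−1=e.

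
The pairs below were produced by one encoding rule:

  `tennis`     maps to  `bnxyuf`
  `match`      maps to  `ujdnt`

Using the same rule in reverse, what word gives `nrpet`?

The shift increases by 1 at each position, starting from +8: 8, 9, 10, ….
Undoing it on nrpet: n−8=f, r−9=i, p−10=f, e−11=t, t−12=h.

fifth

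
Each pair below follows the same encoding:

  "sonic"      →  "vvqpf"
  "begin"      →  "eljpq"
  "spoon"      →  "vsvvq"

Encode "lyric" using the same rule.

obupf

The shift depends on letter class: consonant s→v is +3, but vowel o→v is +7. The rule splits by letter class: vowels +7, consonants +3.
For lyric: l(cons)+3=o, y(cons)+3=b, r(cons)+3=u, i(vowel)+7=p, c(cons)+3=f.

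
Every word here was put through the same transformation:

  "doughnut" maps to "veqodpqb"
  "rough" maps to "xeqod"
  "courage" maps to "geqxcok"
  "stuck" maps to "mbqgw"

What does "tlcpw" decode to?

d(3)→v(21) and o(14)→e(4) fit y≡15x+2 (mod 26); the inverse of 15 mod 26 is 7. This is an affine cipher: with a=0,…,z=25, each position x becomes (15x+2) mod 26.
Decoding tlcpw: t(19)→7·(19−2)≡15=p; l(11)→7·(11−2)≡11=l; c(2)→7·(2−2)≡0=a; p(15)→7·(15−2)≡13=n; w(22)→7·(22−2)≡10=k (all mod 26).

plank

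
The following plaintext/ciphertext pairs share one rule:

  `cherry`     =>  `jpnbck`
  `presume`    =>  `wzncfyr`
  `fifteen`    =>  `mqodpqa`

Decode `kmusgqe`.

Letter i (0-indexed) is shifted by i+7, so successive shifts are 7, 8, 9, ….
Decoding kmusgqe: k−7=d, m−8=e, u−9=l, s−10=i, g−11=v, q−12=e, e−13=r.

deliver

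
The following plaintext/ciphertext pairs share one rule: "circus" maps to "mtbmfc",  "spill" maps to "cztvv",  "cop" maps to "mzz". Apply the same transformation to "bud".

Two shifts are in play — +11 for a/e/i/o/u, +10 for every other letter.
For bud: b(cons)+10=l, u(vowel)+11=f, d(cons)+10=n.

lfn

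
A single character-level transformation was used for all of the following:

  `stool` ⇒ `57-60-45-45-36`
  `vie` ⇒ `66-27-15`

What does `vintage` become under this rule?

66-27-42-60-3-21-15

s(#19)→57 and t(#20)→60: differences scale by 3, so n = 3·pos + 0. Each letter becomes 3×(its alphabet position, a=1..z=26).
For vintage: v=22→66, i=9→27, n=14→42, t=20→60, a=1→3, g=7→21, e=5→15.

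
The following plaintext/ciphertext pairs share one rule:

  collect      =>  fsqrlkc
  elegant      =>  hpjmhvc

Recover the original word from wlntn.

thing

The shift increases by 1 at each position, starting from +3: 3, 4, 5, ….
Undoing it on wlntn: w−3=t, l−4=h, n−5=i, t−6=n, n−7=g.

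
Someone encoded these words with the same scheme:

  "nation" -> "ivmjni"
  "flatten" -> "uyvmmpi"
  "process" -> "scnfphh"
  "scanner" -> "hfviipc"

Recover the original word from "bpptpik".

weekend

This is an affine cipher: with a=0,…,z=25, each position x becomes (5x+21) mod 26.
Reversing it on bpptpik: b(1)→21·(1−21)≡22=w; p(15)→21·(15−21)≡4=e; p(15)→21·(15−21)≡4=e; t(19)→21·(19−21)≡10=k; p(15)→21·(15−21)≡4=e; i(8)→21·(8−21)≡13=n; k(10)→21·(10−21)≡3=d (all mod 26).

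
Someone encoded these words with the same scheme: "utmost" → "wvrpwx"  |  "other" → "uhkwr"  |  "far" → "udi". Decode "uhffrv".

The output letters match the input read backwards, each shifted +3: utmost reversed is tsomtu. Two steps: reverse the string, then apply a Caesar shift of +3.
Decoding uhffrv: shift back: u−3=r, h−3=e, f−3=c, f−3=c, r−3=o, v−3=s → reccos; then reverse → soccer.

soccer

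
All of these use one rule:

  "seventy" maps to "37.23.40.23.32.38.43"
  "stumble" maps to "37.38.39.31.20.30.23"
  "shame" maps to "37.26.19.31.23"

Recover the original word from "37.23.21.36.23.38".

secret

s is letter #19 and maps to 37: an offset of 18. Each letter is replaced by its alphabet position (a=1..z=26) + 18.
Reversing it on 37.23.21.36.23.38: 37→(37−18)÷1=19=s, 23→(23−18)÷1=5=e, 21→(21−18)÷1=3=c, 36→(36−18)÷1=18=r, 23→(23−18)÷1=5=e, 38→(38−18)÷1=20=t.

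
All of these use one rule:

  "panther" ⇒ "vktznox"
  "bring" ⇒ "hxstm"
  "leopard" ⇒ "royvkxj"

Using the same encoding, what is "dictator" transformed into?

Vowels shift forward by 10 and consonants shift forward by 6.
On dictator: d(cons)+6=j, i(vowel)+10=s, c(cons)+6=i, t(cons)+6=z, a(vowel)+10=k, t(cons)+6=z, o(vowel)+10=y, r(cons)+6=x.

jsizkzyx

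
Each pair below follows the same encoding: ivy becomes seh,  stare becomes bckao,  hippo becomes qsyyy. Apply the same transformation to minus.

The rule splits by letter class: vowels +10, consonants +9.
Applying it to minus: m(cons)+9=v, i(vowel)+10=s, n(cons)+9=w, u(vowel)+10=e, s(cons)+9=b.

vsweb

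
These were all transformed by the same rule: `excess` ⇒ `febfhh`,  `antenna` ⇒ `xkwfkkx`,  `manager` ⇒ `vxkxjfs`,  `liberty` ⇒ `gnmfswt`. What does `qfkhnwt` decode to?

density

e(4)→f(5) and x(23)→e(4) fit y≡15x+23 (mod 26); the inverse of 15 mod 26 is 7. This is an affine cipher: with a=0,…,z=25, each position x becomes (15x+23) mod 26.
Decoding qfkhnwt: q(16)→7·(16−23)≡3=d; f(5)→7·(5−23)≡4=e; k(10)→7·(10−23)≡13=n; h(7)→7·(7−23)≡18=s; n(13)→7·(13−23)≡8=i; w(22)→7·(22−23)≡19=t; t(19)→7·(19−23)≡24=y (all mod 26).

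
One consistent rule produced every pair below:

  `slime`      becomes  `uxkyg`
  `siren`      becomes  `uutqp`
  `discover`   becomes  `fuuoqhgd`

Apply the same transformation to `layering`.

nmaqtups

Shifts by position in slime: pos 0: s→u (+2), pos 1: l→x (+12), pos 2: i→k (+2), pos 3: m→y (+12) — repeating every 2. It's a Vigenère-style cipher with numeric key [2,12]: position i shifts by key[i mod 2].
On layering: l+2=n, a+12=m, y+2=a, e+12=q, r+2=t, i+12=u, n+2=p, g+12=s.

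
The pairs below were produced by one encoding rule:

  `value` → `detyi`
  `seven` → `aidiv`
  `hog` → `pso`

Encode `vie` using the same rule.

The shift depends on letter class: consonant v→d is +8, but vowel a→e is +4. The rule splits by letter class: vowels +4, consonants +8.
Applying it to vie: v(cons)+8=d, i(vowel)+4=m, e(vowel)+4=i.

dmi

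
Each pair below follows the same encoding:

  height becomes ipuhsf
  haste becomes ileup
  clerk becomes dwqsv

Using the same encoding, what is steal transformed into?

Shifts by position in height: pos 0: h→i (+1), pos 1: e→p (+11), pos 2: i→u (+12), pos 3: g→h (+1), pos 4: h→s (+11), pos 5: t→f (+12) — repeating every 3. It's a Vigenère-style cipher with numeric key [1,11,12]: position i shifts by key[i mod 3].
For steal: s+1=t, t+11=e, e+12=q, a+1=b, l+11=w.

teqbw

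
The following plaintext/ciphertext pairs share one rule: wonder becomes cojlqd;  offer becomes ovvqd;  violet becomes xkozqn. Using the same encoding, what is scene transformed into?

w(22)→c(2) and o(14)→o(14) fit y≡5x+22 (mod 26); the inverse of 5 mod 26 is 21. This is an affine cipher: with a=0,…,z=25, each position x becomes (5x+22) mod 26.
Applying it to scene: s(18)→5·18+22≡8=i; c(2)→5·2+22≡6=g; e(4)→5·4+22≡16=q; n(13)→5·13+22≡9=j; e(4)→5·4+22≡16=q (all mod 26).

igqjq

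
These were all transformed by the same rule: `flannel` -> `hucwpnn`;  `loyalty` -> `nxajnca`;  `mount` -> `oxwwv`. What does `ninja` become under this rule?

Shifts by position in flannel: pos 0: f→h (+2), pos 1: l→u (+9), pos 2: a→c (+2), pos 3: n→w (+9) — repeating every 2. It's a Vigenère-style cipher with numeric key [2,9]: position i shifts by key[i mod 2].
For ninja: n+2=p, i+9=r, n+2=p, j+9=s, a+2=c.

prpsc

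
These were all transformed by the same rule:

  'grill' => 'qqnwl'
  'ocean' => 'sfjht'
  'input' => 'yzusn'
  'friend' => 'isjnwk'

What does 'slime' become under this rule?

jrnqx

The output letters match the input read backwards, each shifted +5: grill reversed is llirg. Read the word backwards and shift each letter +5.
For slime: reverse → emils; then shift: e+5=j, m+5=r, i+5=n, l+5=q, s+5=x.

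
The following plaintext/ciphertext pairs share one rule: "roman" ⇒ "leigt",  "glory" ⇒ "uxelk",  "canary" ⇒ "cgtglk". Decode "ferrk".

hobby

r(17)→l(11) and o(14)→e(4) fit y≡11x+6 (mod 26); the inverse of 11 mod 26 is 19. Each letter's alphabet position (a=0..z=25) is mapped through 11·x+6 mod 26 — an affine cipher.
Reversing it on ferrk: f(5)→19·(5−6)≡7=h; e(4)→19·(4−6)≡14=o; r(17)→19·(17−6)≡1=b; r(17)→19·(17−6)≡1=b; k(10)→19·(10−6)≡24=y (all mod 26).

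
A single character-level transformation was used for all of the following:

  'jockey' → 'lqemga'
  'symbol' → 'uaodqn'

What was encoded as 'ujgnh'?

Compare letters: j→l is +2, o→q is +2, c→e is +2 — a constant shift. Every letter moves 2 places later in the alphabet, wrapping around z→a.
Reversing it on ujgnh: u−2=s, j−2=h, g−2=e, n−2=l, h−2=f.

shelf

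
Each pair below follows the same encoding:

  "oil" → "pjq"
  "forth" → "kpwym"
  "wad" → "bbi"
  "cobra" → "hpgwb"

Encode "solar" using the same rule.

xpqbw

The shift depends on letter class: consonant l→q is +5, but vowel o→p is +1. The rule splits by letter class: vowels +1, consonants +5.
Applying it to solar: s(cons)+5=x, o(vowel)+1=p, l(cons)+5=q, a(vowel)+1=b, r(cons)+5=w.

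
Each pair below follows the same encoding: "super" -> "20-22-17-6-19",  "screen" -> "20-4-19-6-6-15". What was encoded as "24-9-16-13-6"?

Each letter is replaced by its alphabet position (a=1..z=26) + 1.
Decoding 24-9-16-13-6: 24→(24−1)÷1=23=w, 9→(9−1)÷1=8=h, 16→(16−1)÷1=15=o, 13→(13−1)÷1=12=l, 6→(6−1)÷1=5=e.

whole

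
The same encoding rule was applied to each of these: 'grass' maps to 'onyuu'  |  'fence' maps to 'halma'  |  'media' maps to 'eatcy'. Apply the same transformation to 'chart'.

mvynb

g(6)→o(14) and r(17)→n(13) fit y≡7x+24 (mod 26); the inverse of 7 mod 26 is 15. This is an affine cipher: with a=0,…,z=25, each position x becomes (7x+24) mod 26.
On chart: c(2)→7·2+24≡12=m; h(7)→7·7+24≡21=v; a(0)→7·0+24≡24=y; r(17)→7·17+24≡13=n; t(19)→7·19+24≡1=b (all mod 26).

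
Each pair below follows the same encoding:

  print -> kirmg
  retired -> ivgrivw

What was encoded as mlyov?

noble

Each pair mirrors across the alphabet (p↔k, r↔i, i↔r): positions sum to 25. Each letter is replaced by its mirror in the alphabet: a↔z, b↔y, c↔x, and so on (the Atbash cipher).
Decoding mlyov: m↔n, l↔o, y↔b, o↔l, v↔e.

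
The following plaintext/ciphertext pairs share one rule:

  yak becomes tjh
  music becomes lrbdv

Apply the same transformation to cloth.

qcxul

The output letters match the input read backwards, each shifted +9: yak reversed is kay. Read the word backwards and shift each letter +9.
For cloth: reverse → htolc; then shift: h+9=q, t+9=c, o+9=x, l+9=u, c+9=l.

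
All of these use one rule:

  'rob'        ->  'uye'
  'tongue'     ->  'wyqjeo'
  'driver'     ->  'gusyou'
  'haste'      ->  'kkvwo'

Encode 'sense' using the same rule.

The rule splits by letter class: vowels +10, consonants +3.
For sense: s(cons)+3=v, e(vowel)+10=o, n(cons)+3=q, s(cons)+3=v, e(vowel)+10=o.

voqvo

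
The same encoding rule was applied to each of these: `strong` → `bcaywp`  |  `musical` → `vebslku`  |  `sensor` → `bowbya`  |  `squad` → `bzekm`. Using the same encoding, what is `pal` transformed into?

The rule splits by letter class: vowels +10, consonants +9.
For pal: p(cons)+9=y, a(vowel)+10=k, l(cons)+9=u.

yku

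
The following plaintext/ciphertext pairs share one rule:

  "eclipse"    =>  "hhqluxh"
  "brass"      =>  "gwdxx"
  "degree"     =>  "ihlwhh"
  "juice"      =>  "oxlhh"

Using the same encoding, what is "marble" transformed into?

The shift depends on letter class: consonant c→h is +5, but vowel e→h is +3. Two shifts are in play — +3 for a/e/i/o/u, +5 for every other letter.
On marble: m(cons)+5=r, a(vowel)+3=d, r(cons)+5=w, b(cons)+5=g, l(cons)+5=q, e(vowel)+3=h.

rdwgqh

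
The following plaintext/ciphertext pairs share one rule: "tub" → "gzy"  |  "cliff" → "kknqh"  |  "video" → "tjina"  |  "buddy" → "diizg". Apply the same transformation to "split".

ynqux

The output letters match the input read backwards, each shifted +5: tub reversed is but. Read the word backwards and shift each letter +5.
On split: reverse → tilps; then shift: t+5=y, i+5=n, l+5=q, p+5=u, s+5=x.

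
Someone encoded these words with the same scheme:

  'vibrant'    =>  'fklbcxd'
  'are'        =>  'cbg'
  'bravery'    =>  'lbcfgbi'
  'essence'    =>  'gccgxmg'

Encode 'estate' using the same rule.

The shift depends on letter class: consonant v→f is +10, but vowel i→k is +2. Vowels shift forward by 2 and consonants shift forward by 10.
On estate: e(vowel)+2=g, s(cons)+10=c, t(cons)+10=d, a(vowel)+2=c, t(cons)+10=d, e(vowel)+2=g.

gcdcdg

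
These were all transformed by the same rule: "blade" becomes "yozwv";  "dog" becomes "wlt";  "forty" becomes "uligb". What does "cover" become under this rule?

xlevi

Each pair mirrors across the alphabet (b↔y, l↔o, a↔z): positions sum to 25. This is the alphabet-reversal cipher (Atbash): a becomes z, b becomes y, etc.
Applying it to cover: c↔x, o↔l, v↔e, e↔v, r↔i.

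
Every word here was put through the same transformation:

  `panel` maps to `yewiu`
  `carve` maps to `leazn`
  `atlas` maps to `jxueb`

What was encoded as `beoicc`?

safety

Shifts by position in panel: pos 0: p→y (+9), pos 1: a→e (+4), pos 2: n→w (+9), pos 3: e→i (+4) — repeating every 2. It's a Vigenère-style cipher with numeric key [9,4]: position i shifts by key[i mod 2].
Reversing it on beoicc: b−9=s, e−4=a, o−9=f, i−4=e, c−9=t, c−4=y.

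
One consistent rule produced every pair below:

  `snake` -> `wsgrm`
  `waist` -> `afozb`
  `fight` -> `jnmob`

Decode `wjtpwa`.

The shift increases by 1 at each position, starting from +4: 4, 5, 6, ….
Undoing it on wjtpwa: w−4=s, j−5=e, t−6=n, p−7=i, w−8=o, a−9=r.

senior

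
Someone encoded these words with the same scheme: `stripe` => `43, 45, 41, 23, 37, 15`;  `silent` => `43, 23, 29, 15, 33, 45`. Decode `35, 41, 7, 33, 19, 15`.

s(#19)→43 and t(#20)→45: differences scale by 2, so n = 2·pos + 5. With a=1..z=26, the number is 2·pos + 5.
Reversing it on 35, 41, 7, 33, 19, 15: 35→(35−5)÷2=15=o, 41→(41−5)÷2=18=r, 7→(7−5)÷2=1=a, 33→(33−5)÷2=14=n, 19→(19−5)÷2=7=g, 15→(15−5)÷2=5=e.

orange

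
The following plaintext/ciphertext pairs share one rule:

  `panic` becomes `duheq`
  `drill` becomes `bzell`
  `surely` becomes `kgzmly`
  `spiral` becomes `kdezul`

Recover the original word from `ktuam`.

shake

p(15)→d(3) and a(0)→u(20) fit y≡11x+20 (mod 26); the inverse of 11 mod 26 is 19. This is an affine cipher: with a=0,…,z=25, each position x becomes (11x+20) mod 26.
Decoding ktuam: k(10)→19·(10−20)≡18=s; t(19)→19·(19−20)≡7=h; u(20)→19·(20−20)≡0=a; a(0)→19·(0−20)≡10=k; m(12)→19·(12−20)≡4=e (all mod 26).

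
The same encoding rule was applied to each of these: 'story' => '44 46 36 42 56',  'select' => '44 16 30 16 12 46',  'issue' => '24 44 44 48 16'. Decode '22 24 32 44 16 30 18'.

himself

s(#19)→44 and t(#20)→46: differences scale by 2, so n = 2·pos + 6. The formula is n = 2×(alphabet index, a=1) + 6.
Undoing it on 22 24 32 44 16 30 18: 22→(22−6)÷2=8=h, 24→(24−6)÷2=9=i, 32→(32−6)÷2=13=m, 44→(44−6)÷2=19=s, 16→(16−6)÷2=5=e, 30→(30−6)÷2=12=l, 18→(18−6)÷2=6=f.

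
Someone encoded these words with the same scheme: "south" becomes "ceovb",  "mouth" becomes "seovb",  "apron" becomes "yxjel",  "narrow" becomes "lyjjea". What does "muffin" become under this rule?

soppul

s(18)→c(2) and o(14)→e(4) fit y≡19x+24 (mod 26); the inverse of 19 mod 26 is 11. Each letter's alphabet position (a=0..z=25) is mapped through 19·x+24 mod 26 — an affine cipher.
Applying it to muffin: m(12)→19·12+24≡18=s; u(20)→19·20+24≡14=o; f(5)→19·5+24≡15=p; f(5)→19·5+24≡15=p; i(8)→19·8+24≡20=u; n(13)→19·13+24≡11=l (all mod 26).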